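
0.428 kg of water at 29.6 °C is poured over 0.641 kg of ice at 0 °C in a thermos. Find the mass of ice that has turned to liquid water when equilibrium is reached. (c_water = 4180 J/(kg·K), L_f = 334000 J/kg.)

Water can give up m c ΔT = 0.428·4180·29.6 = 52956 J before reaching 0 °C.
Melting all 0.641 kg of ice would need 0.641·334000 = 214094 J.
52956 J < 214094 J, so only part of the ice melts and the system sits at 0 °C.
Mass melted = 52956/334000 ≈ 0.1585 kg.

m_melted ≈ 0.159 kg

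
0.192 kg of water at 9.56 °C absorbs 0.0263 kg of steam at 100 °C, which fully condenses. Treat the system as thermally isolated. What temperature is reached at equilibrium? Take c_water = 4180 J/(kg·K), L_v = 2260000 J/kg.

Heat gained plus heat lost sum to zero:
latent heat released on condensation: 0.0263·2260000 = 59438
  condensate cools 100→T: 0.0263·4180·(T − 100) = 109.93(T − 100)
  original water: 802.56(T − 9.56)
912.49 T = 59438 + 10993 + 7672.5 = 78104
T ≈ 85.59 °C (< 100 °C, so full condensation is consistent).

T_f ≈ 85.6 °C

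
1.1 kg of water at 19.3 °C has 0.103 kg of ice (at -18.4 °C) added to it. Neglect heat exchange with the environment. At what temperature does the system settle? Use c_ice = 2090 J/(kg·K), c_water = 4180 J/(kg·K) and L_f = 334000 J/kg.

T_f ≈ 10.0 °C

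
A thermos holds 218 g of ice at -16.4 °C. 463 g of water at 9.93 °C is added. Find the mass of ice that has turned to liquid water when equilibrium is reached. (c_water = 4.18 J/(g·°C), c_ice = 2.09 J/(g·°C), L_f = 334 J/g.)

m_melted ≈ 35.2 g

Water can give up m c ΔT = 463·4.18·9.93 = 19218 J before reaching 0 °C.
Warming the ice to 0 °C takes 218·2.09·16.4 = 7472.2 J, leaving 11746 J for melting.
Fully melting the ice requires m_ice L_f = 218·334 = 72812 J.
Since 11746 < 72812 J, not all the ice melts; equilibrium is at 0 °C.
Mass melted = 11746/334 ≈ 35.17 g.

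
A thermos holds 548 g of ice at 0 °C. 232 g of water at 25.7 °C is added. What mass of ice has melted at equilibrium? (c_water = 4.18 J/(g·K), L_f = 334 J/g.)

Water can give up m c ΔT = 232·4.18·25.7 = 24923 J before reaching 0 °C.
To melt every bit of ice: 548·334 = 183032 J.
That's not enough to melt it all — equilibrium is at 0 °C with ice remaining.
m_melt = 24923 / L_f = 74.62 g.

m_melted ≈ 74.6 g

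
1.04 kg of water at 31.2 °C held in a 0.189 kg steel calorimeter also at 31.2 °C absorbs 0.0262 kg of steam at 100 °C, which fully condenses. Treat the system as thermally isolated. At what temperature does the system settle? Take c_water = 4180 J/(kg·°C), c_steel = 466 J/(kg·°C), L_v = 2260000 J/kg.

Net heat exchanged in the isolated system is zero:
steam→water at 100 °C releases m L_v = 0.0262×2260000 = 59212
  condensed water 100 °C→T: 109.52(T − 100)
  water warms: 1.04×4180×(T − 31.2) = 4347.2(T − 31.2)
  steel cup: 0.189×466×(T − 31.2) = 88.07(T − 31.2)
4544.8 T = 59212 + 10952 + 138381 = 208544
T ≈ 45.89 °C (< 100 °C, so full condensation is consistent).

T_f ≈ 45.9 °C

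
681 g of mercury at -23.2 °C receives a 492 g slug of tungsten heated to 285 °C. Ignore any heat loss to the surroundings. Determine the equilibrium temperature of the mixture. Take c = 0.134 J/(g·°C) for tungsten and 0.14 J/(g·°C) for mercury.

With ΣQ=0 the equilibrium temperature is the m·c-weighted mean:
T_f = (65.93×285 + 95.34×(-23.2)) / (65.93 + 95.34)
    = 16578 / 161.27 ≈ 102.80 °C

T_f ≈ 102.8 °C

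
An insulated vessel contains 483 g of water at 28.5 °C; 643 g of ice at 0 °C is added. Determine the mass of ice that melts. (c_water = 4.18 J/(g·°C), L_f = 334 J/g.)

Water can give up m c ΔT = 483·4.18·28.5 = 57540 J before reaching 0 °C.
Melting all 643 g of ice would need 643·334 = 214762 J.
57540 J < 214762 J, so only part of the ice melts and the system sits at 0 °C.
m_melt = 57540 / L_f = 172.3 g.

m_melted ≈ 172 g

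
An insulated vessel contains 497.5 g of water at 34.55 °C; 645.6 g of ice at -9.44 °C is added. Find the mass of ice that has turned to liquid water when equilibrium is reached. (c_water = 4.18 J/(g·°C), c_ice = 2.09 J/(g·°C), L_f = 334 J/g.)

m_melted ≈ 177 g

Water can give up m c ΔT = 497.5×4.18×34.55 = 71848 J before reaching 0 °C.
Warming the ice to 0 °C takes 645.6×2.09×9.44 = 12737 J, leaving 59111 J for melting.
Melting all 645.6 g of ice would need 645.6×334 = 215630 J.
59111 J < 215630 J, so only part of the ice melts and the system sits at 0 °C.
m_melted×334 = 59111  ⇒  m_melted ≈ 177 g.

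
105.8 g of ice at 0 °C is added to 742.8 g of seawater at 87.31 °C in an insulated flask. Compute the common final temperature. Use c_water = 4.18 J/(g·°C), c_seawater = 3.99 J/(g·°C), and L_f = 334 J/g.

T_f ≈ 65.6 °C

Net heat exchanged in the isolated system is zero:
melt ice: 105.8×334 = 35337; meltwater 0→T: 105.8×4.18×T = 442.24 T; seawater cools: 742.8×3.99×(T − 87.31) = 2963.8(T − 87.31)
3406 T = 258767 − 35337 = 223430
T ≈ 65.60 °C (positive, so assuming full melt was valid).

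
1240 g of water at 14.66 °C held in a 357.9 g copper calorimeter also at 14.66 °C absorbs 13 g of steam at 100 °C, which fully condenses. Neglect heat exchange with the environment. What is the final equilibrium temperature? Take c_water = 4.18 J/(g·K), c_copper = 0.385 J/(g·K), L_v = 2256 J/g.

T_f ≈ 21.0 °C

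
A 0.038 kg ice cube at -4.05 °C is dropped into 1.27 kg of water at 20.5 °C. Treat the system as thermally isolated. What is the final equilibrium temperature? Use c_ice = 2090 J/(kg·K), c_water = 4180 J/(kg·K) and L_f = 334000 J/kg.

Net heat exchanged in the isolated system is zero:
ice -4.05→0 °C: 0.038×2090×4.05 = 321.65
  melt ice: 0.038×334000 = 12692
  meltwater 0→T: 0.038×4180×T = 158.84 T
  water: 5308.6(T − 20.5)
5467.4 T = 108826 − 13014 = 95813
T ≈ 17.52 °C (positive, so assuming full melt was valid).

T_f ≈ 17.5 °C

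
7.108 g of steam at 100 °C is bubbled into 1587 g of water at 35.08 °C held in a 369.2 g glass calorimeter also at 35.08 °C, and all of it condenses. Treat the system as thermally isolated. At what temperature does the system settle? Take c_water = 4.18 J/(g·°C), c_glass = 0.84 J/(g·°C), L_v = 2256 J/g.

T_f ≈ 37.7 °C

Setting the total heat transfer to zero:
steam→water at 100 °C releases m L_v = 7.108×2256 = 16036; condensed water 100 °C→T: 29.71(T − 100); water warms: 1587×4.18×(T − 35.08) = 6633.7(T − 35.08); cup: 310.13(T − 35.08)
6973.5 T = 16036 + 2971.1 + 243588 = 262595
T ≈ 37.66 °C — below 100 °C, confirming all the steam condensed.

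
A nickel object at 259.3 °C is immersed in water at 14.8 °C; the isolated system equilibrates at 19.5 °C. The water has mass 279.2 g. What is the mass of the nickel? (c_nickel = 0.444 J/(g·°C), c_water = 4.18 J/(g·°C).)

Heat lost by the nickel = heat gained by the water:
m·0.444·(259.3 − 19.5) = 279.2·4.18·(19.5 − 14.8)
106.47 m = 5485.2  ⇒  m ≈ 51.52 g

m ≈ 51.5 g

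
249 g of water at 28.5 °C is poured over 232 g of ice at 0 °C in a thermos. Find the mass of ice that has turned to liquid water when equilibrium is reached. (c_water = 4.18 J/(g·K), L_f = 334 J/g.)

m_melted ≈ 88.8 g

Cooling the water to 0 °C releases 249·4.18·28.5 = 29663 J.
Melting all 232 g of ice would need 232·334 = 77488 J.
Since 29663 < 77488 J, not all the ice melts; equilibrium is at 0 °C.
m_melt = 29663 / L_f = 88.81 g.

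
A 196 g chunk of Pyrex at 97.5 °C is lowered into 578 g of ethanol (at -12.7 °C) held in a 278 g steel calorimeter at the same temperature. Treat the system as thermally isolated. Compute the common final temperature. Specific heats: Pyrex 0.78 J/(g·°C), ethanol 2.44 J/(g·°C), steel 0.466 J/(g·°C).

T_f ≈ -2.7 °C

Taking heat into each body as positive, Σ m c ΔT = 0:
196*0.78*(T − 97.5) + 578*2.44*(T − (-12.7)) + 278*0.466*(T − (-12.7)) = 0
152.88(T − 97.5) + 1410.3(T − (-12.7)) + 129.55(T − (-12.7)) = 0
(152.88 + 1410.3 + 129.55) T = 152.88*97.5 + 1410.3*(-12.7) + 129.55*(-12.7)
T ≈ -2.75 °C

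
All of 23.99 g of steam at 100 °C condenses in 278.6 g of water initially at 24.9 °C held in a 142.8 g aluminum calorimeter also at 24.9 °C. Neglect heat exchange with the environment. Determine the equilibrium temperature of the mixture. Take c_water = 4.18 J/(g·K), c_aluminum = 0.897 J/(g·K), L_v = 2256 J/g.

Conservation of energy gives ΣQ = 0:
steam→water at 100 °C releases m L_v = 23.99·2256 = 54121; condensate cools 100→T: 23.99·4.18·(T − 100) = 100.28(T − 100); water warms: 278.6·4.18·(T − 24.9) = 1164.5(T − 24.9); cup: 128.09(T − 24.9)
1392.9 T = 54121 + 10028 + 32187 = 96336
T ≈ 69.16 °C, under the boiling point, so the assumption holds.

T_f ≈ 69.2 °C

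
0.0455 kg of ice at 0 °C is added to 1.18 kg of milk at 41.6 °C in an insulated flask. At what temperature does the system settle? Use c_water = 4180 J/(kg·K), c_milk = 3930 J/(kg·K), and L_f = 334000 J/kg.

T_f ≈ 36.8 °C

Energy balance with sensible and latent terms:
melt ice: 0.0455×334000 = 15197
  meltwater 0→T: 0.0455×4180×T = 190.19 T
  milk: 4637.4(T − 41.6)
4827.6 T = 192916 − 15197 = 177719
T ≈ 36.81 °C (positive, so assuming full melt was valid).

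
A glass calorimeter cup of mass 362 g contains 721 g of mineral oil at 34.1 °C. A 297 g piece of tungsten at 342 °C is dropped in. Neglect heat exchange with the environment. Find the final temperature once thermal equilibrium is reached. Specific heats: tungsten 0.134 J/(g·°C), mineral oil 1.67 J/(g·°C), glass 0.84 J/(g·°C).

Energy conservation, ΣQ = 0:
297·0.134·(T − 342) + 721·1.67·(T − 34.1) + 362·0.84·(T − 34.1) = 0
39.8(T − 342) + 1204.1(T − 34.1) + 304.08(T − 34.1) = 0
(39.8 + 1204.1 + 304.08) T = 39.8·342 + 1204.1·34.1 + 304.08·34.1
T = 65039/1547.9 ≈ 42.02 °C

T_f ≈ 42.0 °C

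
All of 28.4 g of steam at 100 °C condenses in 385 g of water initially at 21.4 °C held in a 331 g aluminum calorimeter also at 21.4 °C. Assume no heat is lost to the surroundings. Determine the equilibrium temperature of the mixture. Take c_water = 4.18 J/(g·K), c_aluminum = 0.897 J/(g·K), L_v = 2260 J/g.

T_f ≈ 57.7 °C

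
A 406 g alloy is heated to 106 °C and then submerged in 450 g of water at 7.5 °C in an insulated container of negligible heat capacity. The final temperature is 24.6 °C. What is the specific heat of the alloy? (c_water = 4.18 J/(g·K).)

Heat lost by the alloy = heat gained by the water:
406×c×(106 − 24.6) = 450×4.18×(24.6 − 7.5)
33048 c = 32165  ⇒  c ≈ 0.9733 J/(g·K)

c ≈ 0.973 J/(g·K)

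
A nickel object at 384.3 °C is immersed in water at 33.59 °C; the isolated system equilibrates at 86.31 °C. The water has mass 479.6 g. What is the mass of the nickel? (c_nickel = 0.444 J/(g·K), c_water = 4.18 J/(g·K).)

m ≈ 799 g

Energy conservation, ΣQ = 0:
m·0.444·(86.31 − 384.3) + 479.6·4.18·(86.31 − 33.59) = 0
-132.31 m = -105689
m = -105689/-132.31 ≈ 798.8 g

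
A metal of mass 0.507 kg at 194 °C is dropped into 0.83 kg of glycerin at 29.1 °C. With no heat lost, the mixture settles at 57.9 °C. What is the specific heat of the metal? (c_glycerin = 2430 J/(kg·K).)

c ≈ 842 J/(kg·K)

m_s c (T_s − T_f) = m_glycerin c_glycerin (T_f − T_0):
0.507·c·(194 − 57.9) = 0.83·2430·(57.9 − 29.1)
69 c = 58087  ⇒  c ≈ 841.8 J/(kg·K)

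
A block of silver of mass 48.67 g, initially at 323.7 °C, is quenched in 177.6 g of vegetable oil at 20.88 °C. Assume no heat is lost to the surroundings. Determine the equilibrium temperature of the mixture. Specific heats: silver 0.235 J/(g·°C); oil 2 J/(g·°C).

T_f ≈ 30.3 °C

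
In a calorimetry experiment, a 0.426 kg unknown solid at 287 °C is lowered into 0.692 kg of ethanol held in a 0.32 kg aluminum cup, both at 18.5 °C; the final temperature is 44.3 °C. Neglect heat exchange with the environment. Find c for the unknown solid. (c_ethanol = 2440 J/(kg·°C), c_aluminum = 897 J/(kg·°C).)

Setting the total heat transfer to zero:
0.426×c×(44.3 − 287) + 0.692×2440×(44.3 − 18.5) + 0.32×897×(44.3 − 18.5) = 0
-103.39 c = -50968
c = -50968/-103.39 ≈ 493 J/(kg·°C)

c ≈ 493 J/(kg·°C)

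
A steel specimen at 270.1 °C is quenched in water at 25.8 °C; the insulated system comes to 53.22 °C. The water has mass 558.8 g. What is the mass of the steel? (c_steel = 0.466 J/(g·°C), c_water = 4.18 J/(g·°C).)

Conservation of energy gives ΣQ = 0:
m×0.466×(53.22 − 270.1) + 558.8×4.18×(53.22 − 25.8) = 0
-101.07 m = -64047
m = -64047/-101.07 ≈ 633.7 g

m ≈ 634 g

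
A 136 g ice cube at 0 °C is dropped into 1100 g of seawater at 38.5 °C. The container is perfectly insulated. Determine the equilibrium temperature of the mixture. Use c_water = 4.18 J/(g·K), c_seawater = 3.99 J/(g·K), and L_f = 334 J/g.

T_f ≈ 24.9 °C

Conservation of energy gives ΣQ = 0:
latent heat to melt: 136·334 = 45424; warm the meltwater: 568.48 T; seawater: 4389(T − 38.5)
4957.5 T = 168976 − 45424 = 123552
T ≈ 24.92 °C. Since T > 0 °C, the all-ice-melts assumption holds.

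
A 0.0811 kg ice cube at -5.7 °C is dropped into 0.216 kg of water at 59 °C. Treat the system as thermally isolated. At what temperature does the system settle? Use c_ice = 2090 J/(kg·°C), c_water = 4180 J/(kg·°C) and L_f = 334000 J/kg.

T_f ≈ 20.3 °C

Sum of m c ΔT and latent-heat terms is zero:
ice -5.7→0 °C: 0.0811×2090×5.7 = 966.14; melt ice: 0.0811×334000 = 27087; warm the meltwater: 339 T; water cools: 0.216×4180×(T − 59) = 902.88(T − 59)
1241.9 T = 53270 − 28054 = 25216
T ≈ 20.31 °C. Since T > 0 °C, the all-ice-melts assumption holds.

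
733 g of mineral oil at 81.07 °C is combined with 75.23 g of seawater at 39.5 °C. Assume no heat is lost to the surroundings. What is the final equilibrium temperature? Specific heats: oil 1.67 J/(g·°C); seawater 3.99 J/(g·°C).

T_f ≈ 72.9 °C

|Q_oil| = |Q_seawater|:
733·1.67·(81.07 − T) = 75.23·3.99·(T − 39.5)
1224.1(81.07 − T) = 300.17(T − 39.5)
1524.3 T = 111095  ⇒  T ≈ 72.88 °C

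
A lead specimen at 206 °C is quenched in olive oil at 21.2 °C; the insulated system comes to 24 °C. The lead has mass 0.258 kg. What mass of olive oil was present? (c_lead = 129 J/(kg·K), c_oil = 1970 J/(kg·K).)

m ≈ 1.1 kg

Conservation of energy gives ΣQ = 0:
0.258·129·(24 − 206) + m·1970·(24 − 21.2) = 0
5516 m = 6057.3
m = 6057.3/5516 ≈ 1.098 kg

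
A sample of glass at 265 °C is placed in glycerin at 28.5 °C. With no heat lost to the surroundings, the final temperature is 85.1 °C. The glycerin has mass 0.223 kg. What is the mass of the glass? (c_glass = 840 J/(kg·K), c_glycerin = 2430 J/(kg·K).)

m ≈ 0.203 kg

|Q_glass| = |Q_glycerin|:
m·840·(265 − 85.1) = 0.223·2430·(85.1 − 28.5)
151116 m = 30671  ⇒  m ≈ 0.203 kg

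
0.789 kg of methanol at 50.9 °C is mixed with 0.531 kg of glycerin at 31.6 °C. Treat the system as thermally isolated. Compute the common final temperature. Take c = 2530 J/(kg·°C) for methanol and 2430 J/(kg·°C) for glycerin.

Taking heat into each body as positive, Σ m c ΔT = 0:
0.789*2530*(T − 50.9) + 0.531*2430*(T − 31.6) = 0
3286.5 T = 142379
T = 142379/3286.5 ≈ 43.32 °C

T_f ≈ 43.3 °C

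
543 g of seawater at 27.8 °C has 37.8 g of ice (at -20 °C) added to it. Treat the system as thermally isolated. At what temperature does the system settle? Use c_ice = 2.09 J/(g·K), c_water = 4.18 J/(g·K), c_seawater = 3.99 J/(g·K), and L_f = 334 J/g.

Conservation of energy gives ΣQ = 0:
warm ice to 0 °C: 37.8×2.09×(0 − (-20)) = 1580
  melt ice: 37.8×334 = 12625
  warm the meltwater: 158 T
  seawater: 2166.6(T − 27.8)
2324.6 T = 60231 − 14205 = 46025
T ≈ 19.80 °C — above 0 °C, consistent with complete melting.

T_f ≈ 19.8 °C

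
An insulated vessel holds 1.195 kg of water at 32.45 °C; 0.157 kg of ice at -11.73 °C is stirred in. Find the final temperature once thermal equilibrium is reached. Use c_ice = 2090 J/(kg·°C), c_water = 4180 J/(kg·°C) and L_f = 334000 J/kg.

T_f ≈ 18.7 °C

Let T be the final temperature. ΣQ_i = 0:
ice -11.73→0 °C: 0.157×2090×11.73 = 3849; latent heat to melt: 0.157×334000 = 52438; warm the meltwater: 656.26 T; water cools: 1.195×4180×(T − 32.45) = 4995.1(T − 32.45)
5651.4 T = 162091 − 56287 = 105804
T ≈ 18.72 °C. Since T > 0 °C, the all-ice-melts assumption holds.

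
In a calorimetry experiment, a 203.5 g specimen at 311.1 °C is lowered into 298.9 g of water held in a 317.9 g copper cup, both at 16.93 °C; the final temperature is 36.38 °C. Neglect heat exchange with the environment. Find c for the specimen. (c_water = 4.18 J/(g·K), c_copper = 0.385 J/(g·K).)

c ≈ 0.477 J/(g·K)

Taking heat into each body as positive, Σ m c ΔT = 0:
203.5·c·(36.38 − 311.1) + 298.9·4.18·(36.38 − 16.93) + 317.9·0.385·(36.38 − 16.93) = 0
-55906 c = -26681
c = -26681/-55906 ≈ 0.4773 J/(g·K)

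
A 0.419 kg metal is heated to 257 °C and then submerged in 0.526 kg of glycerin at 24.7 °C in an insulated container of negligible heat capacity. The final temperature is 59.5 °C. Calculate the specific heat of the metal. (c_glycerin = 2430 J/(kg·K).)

Taking heat into each body as positive, Σ m c ΔT = 0:
0.419·c·(59.5 − 257) + 0.526·2430·(59.5 − 24.7) = 0
-82.75 c = -44481
c = -44481/-82.75 ≈ 537.5 J/(kg·K)

c ≈ 538 J/(kg·K)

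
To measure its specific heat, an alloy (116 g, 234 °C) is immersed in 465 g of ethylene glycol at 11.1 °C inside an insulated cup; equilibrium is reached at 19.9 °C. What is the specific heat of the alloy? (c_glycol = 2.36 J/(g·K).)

Heat lost by the alloy = heat gained by the glycol:
116×c×(234 − 19.9) = 465×2.36×(19.9 − 11.1)
24836 c = 9657.1  ⇒  c ≈ 0.3888 J/(g·K)

c ≈ 0.389 J/(g·K)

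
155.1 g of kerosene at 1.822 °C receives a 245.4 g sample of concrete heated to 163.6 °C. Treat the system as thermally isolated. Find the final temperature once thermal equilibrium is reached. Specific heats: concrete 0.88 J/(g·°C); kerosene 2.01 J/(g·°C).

T_f ≈ 68.0 °C

T_f is the heat-capacity-weighted average of the initial temperatures:
T_f = (215.95×163.6 + 311.75×1.822) / (215.95 + 311.75)
    = 35898 / 527.7 ≈ 68.03 °C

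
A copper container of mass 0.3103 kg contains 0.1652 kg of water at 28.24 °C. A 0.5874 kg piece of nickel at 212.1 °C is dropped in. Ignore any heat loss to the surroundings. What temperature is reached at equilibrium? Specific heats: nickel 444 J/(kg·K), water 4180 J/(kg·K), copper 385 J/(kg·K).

Taking heat into each body as positive, Σ m c ΔT = 0:
0.5874×444×(T − 212.1) + 0.1652×4180×(T − 28.24) + 0.3103×385×(T − 28.24) = 0
1070.8 T = 78191
T = 78191/1070.8 ≈ 73.02 °C

T_f ≈ 73.0 °C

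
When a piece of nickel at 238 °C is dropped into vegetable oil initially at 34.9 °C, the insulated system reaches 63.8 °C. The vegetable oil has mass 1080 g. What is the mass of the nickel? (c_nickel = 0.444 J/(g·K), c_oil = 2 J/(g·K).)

Conservation of energy gives ΣQ = 0:
m·0.444·(63.8 − 238) + 1080·2·(63.8 − 34.9) = 0
-77.34 m = -62424
m = -62424/-77.34 ≈ 807.1 g

m ≈ 807 g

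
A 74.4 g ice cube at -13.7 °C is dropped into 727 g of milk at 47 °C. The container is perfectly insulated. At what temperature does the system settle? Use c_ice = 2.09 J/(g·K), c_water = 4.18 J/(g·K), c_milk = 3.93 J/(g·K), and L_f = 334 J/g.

Heat gained plus heat lost sum to zero:
ice -13.7→0 °C: 74.4×2.09×13.7 = 2130.3; fusion: m_ice L_f = 74.4×334 = 24850; meltwater 0→T: 74.4×4.18×T = 310.99 T; milk cools: 727×3.93×(T − 47) = 2857.1(T − 47)
3168.1 T = 134284 − 26980 = 107304
T ≈ 33.87 °C (positive, so assuming full melt was valid).

T_f ≈ 33.9 °C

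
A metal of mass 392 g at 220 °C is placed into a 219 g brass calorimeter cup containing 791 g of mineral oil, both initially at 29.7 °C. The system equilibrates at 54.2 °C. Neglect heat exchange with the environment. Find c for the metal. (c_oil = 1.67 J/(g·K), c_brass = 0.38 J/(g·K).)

Conservation of energy gives ΣQ = 0:
392·c·(54.2 − 220) + 791·1.67·(54.2 − 29.7) + 219·0.38·(54.2 − 29.7) = 0
-64994 c = -34403
c = -34403/-64994 ≈ 0.5293 J/(g·K)

c ≈ 0.529 J/(g·K)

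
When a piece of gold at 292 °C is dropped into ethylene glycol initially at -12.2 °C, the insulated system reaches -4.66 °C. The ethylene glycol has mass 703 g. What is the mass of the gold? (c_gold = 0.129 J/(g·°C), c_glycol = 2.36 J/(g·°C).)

Energy conservation, ΣQ = 0:
m×0.129×(-4.66 − 292) + 703×2.36×(-4.66 − (-12.2)) = 0
-38.27 m = -12509
m = -12509/-38.27 ≈ 326.9 g

m ≈ 327 g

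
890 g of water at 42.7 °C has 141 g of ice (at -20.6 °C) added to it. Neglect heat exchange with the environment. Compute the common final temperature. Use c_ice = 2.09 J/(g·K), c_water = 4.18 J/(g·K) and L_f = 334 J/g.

T_f ≈ 24.5 °C

Taking heat into each body as positive, Σ m c ΔT = 0:
ice -20.6→0 °C: 141×2.09×20.6 = 6070.6
  melt ice: 141×334 = 47094
  warm the meltwater: 589.38 T
  water: 3720.2(T − 42.7)
4309.6 T = 158853 − 53165 = 105688
T ≈ 24.52 °C — above 0 °C, consistent with complete melting.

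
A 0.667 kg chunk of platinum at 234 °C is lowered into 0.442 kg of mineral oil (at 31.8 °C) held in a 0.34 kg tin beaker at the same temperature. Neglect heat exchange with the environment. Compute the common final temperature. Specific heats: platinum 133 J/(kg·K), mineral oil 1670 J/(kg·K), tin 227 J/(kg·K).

T_f ≈ 51.6 °C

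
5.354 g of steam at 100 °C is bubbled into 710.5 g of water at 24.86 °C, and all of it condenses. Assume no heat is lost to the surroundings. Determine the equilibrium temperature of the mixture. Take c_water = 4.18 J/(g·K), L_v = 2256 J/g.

Taking heat into each body as positive, Σ m c ΔT = 0:
steam→water at 100 °C releases m L_v = 5.354·2256 = 12079
  condensed water 100 °C→T: 22.38(T − 100)
  original water: 2969.9(T − 24.86)
2992.3 T = 12079 + 2238 + 73831 = 88148
T ≈ 29.46 °C, under the boiling point, so the assumption holds.

T_f ≈ 29.5 °C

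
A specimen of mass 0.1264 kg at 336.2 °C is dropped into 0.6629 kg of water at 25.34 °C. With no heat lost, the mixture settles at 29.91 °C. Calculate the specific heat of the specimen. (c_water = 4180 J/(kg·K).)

Net heat exchanged in the isolated system is zero:
0.1264·c·(29.91 − 336.2) + 0.6629·4180·(29.91 − 25.34) = 0
-38.72 c = -12663
c = -12663/-38.72 ≈ 327.1 J/(kg·K)

c ≈ 327 J/(kg·K)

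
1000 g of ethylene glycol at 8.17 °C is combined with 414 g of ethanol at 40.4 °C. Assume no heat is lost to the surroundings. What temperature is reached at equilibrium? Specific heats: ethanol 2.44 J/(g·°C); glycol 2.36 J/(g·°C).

Energy conservation, ΣQ = 0:
414*2.44*(T − 40.4) + 1000*2.36*(T − 8.17) = 0
1010.2(T − 40.4) + 2360(T − 8.17) = 0
3370.2 T = 60092
T ≈ 17.83 °C

T_f ≈ 17.8 °C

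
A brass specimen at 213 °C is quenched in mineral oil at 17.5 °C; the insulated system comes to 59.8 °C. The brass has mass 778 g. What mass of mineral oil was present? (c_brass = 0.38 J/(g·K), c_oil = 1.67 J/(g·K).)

Heat lost by the brass = heat gained by the oil:
778×0.38×(213 − 59.8) = m×1.67×(59.8 − 17.5)
70.64 m = 45292  ⇒  m ≈ 641.2 g

m ≈ 641 g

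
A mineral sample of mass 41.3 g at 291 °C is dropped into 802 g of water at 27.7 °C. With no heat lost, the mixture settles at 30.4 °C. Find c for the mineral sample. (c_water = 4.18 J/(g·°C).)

Let T be the final temperature. ΣQ_i = 0:
41.3·c·(30.4 − 291) + 802·4.18·(30.4 − 27.7) = 0
-10763 c = -9051.4
c = -9051.4/-10763 ≈ 0.841 J/(g·°C)

c ≈ 0.841 J/(g·°C)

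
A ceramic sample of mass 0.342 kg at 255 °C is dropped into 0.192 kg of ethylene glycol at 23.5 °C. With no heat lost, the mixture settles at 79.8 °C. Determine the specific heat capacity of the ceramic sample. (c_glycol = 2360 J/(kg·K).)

c ≈ 426 J/(kg·K)

Setting the total heat transfer to zero:
0.342·c·(79.8 − 255) + 0.192·2360·(79.8 − 23.5) = 0
-59.92 c = -25511
c = -25511/-59.92 ≈ 425.8 J/(kg·K)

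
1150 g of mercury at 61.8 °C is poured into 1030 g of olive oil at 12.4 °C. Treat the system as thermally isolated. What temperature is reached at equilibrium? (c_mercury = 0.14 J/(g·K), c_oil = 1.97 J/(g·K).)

T_f ≈ 16.0 °C

|Q_mercury| = |Q_oil|:
1150×0.14×(61.8 − T) = 1030×1.97×(T − 12.4)
161(61.8 − T) = 2029.1(T − 12.4)
2190.1 T = 35111  ⇒  T ≈ 16.03 °C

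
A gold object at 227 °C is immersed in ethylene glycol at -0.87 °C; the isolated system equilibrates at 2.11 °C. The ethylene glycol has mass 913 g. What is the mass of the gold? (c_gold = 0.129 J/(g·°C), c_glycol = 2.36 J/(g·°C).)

m ≈ 221 g

|Q_gold| = |Q_glycol|:
m×0.129×(227 − 2.11) = 913×2.36×(2.11 − (-0.87))
29.01 m = 6420.9  ⇒  m ≈ 221.3 g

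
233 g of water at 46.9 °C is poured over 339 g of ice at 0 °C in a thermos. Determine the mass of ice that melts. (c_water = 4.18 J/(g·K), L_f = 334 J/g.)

m_melted ≈ 137 g

Cooling the water to 0 °C releases 233×4.18×46.9 = 45678 J.
Fully melting the ice requires m_ice L_f = 339×334 = 113226 J.
That's not enough to melt it all — equilibrium is at 0 °C with ice remaining.
m_melted×334 = 45678  ⇒  m_melted ≈ 136.8 g.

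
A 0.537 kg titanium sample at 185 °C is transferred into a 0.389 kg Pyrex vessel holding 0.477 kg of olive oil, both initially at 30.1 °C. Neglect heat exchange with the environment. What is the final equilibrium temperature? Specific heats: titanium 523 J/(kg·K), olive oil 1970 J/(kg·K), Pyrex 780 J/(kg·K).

T_f ≈ 58.6 °C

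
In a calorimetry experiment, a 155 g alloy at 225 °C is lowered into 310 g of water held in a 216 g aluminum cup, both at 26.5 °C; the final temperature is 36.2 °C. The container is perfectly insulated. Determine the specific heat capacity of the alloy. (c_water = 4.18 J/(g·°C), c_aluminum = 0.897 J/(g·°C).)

c ≈ 0.494 J/(g·°C)

Net heat exchanged in the isolated system is zero:
155×c×(36.2 − 225) + 310×4.18×(36.2 − 26.5) + 216×0.897×(36.2 − 26.5) = 0
-29264 c = -14449
c = -14449/-29264 ≈ 0.4937 J/(g·°C)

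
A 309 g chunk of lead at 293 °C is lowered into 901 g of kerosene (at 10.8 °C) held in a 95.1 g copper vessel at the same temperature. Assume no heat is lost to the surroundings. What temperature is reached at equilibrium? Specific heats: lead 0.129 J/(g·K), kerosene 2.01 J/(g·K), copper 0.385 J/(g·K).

Heat gained plus heat lost sum to zero:
309·0.129·(T − 293) + 901·2.01·(T − 10.8) + 95.1·0.385·(T − 10.8) = 0
39.86(T − 293) + 1811(T − 10.8) + 36.61(T − 10.8) = 0
1887.5 T = 31634
T = 31634/1887.5 ≈ 16.76 °C

T_f ≈ 16.8 °C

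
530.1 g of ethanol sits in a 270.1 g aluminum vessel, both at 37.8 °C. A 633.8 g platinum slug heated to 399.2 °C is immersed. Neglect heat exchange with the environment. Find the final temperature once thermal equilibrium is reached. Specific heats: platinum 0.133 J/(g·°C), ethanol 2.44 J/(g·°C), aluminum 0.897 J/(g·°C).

T_f ≈ 56.6 °C

Heat gained plus heat lost sum to zero:
633.8*0.133*(T − 399.2) + 530.1*2.44*(T − 37.8) + 270.1*0.897*(T − 37.8) = 0
1620 T = 91701
T = 91701/1620 ≈ 56.60 °C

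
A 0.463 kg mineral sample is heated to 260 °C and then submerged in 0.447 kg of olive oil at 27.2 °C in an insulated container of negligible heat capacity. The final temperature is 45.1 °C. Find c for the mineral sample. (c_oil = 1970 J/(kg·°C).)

Taking heat into each body as positive, Σ m c ΔT = 0:
0.463·c·(45.1 − 260) + 0.447·1970·(45.1 − 27.2) = 0
-99.5 c = -15763
c = -15763/-99.5 ≈ 158.4 J/(kg·°C)

c ≈ 158 J/(kg·°C)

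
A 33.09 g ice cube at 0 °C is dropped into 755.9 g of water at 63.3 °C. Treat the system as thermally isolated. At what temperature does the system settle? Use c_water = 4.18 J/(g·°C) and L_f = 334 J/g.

Sum of m c ΔT and latent-heat terms is zero:
latent heat to melt: 33.09·334 = 11052; warm the meltwater: 138.32 T; water cools: 755.9·4.18·(T − 63.3) = 3159.7(T − 63.3)
3298 T = 200007 − 11052 = 188955
T ≈ 57.29 °C — above 0 °C, consistent with complete melting.

T_f ≈ 57.3 °C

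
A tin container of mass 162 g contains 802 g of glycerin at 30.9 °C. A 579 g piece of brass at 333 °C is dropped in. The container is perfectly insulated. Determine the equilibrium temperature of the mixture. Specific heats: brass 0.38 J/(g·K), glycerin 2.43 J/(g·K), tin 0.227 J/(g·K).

T_f ≈ 61.0 °C

Setting the total heat transfer to zero:
579*0.38*(T − 333) + 802*2.43*(T − 30.9) + 162*0.227*(T − 30.9) = 0
220.02(T − 333) + 1948.9(T − 30.9) + 36.77(T − 30.9) = 0
2205.7 T = 134623
T = 134623 / 2205.7 = 61 °C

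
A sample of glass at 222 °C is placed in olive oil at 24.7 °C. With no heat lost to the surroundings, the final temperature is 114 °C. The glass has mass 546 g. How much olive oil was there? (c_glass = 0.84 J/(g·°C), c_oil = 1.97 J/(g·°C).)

m ≈ 282 g

Net heat exchanged in the isolated system is zero:
546·0.84·(114 − 222) + m·1.97·(114 − 24.7) = 0
175.92 m = 49533
m = 49533/175.92 ≈ 281.6 g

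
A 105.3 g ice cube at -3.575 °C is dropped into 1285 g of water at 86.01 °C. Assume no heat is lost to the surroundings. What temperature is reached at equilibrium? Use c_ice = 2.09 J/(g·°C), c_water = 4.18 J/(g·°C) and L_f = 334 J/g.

Net heat exchanged in the isolated system is zero:
ice -3.575→0 °C: 105.3·2.09·3.575 = 786.78; melt ice: 105.3·334 = 35170; warm the meltwater: 440.15 T; water cools: 1285·4.18·(T − 86.01) = 5371.3(T − 86.01)
5811.5 T = 461986 − 35957 = 426029
T ≈ 73.31 °C. Since T > 0 °C, the all-ice-melts assumption holds.

T_f ≈ 73.3 °C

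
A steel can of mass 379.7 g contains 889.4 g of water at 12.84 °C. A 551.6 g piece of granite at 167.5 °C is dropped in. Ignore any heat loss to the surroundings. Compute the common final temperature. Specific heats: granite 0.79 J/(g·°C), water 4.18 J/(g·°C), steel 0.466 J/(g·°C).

T_f ≈ 28.4 °C

Energy conservation, ΣQ = 0:
551.6×0.79×(T − 167.5) + 889.4×4.18×(T − 12.84) + 379.7×0.466×(T − 12.84) = 0
435.76(T − 167.5) + 3717.7(T − 12.84) + 176.94(T − 12.84) = 0
(435.76 + 3717.7 + 176.94) T = 435.76×167.5 + 3717.7×12.84 + 176.94×12.84
T = 122998/4330.4 ≈ 28.40 °C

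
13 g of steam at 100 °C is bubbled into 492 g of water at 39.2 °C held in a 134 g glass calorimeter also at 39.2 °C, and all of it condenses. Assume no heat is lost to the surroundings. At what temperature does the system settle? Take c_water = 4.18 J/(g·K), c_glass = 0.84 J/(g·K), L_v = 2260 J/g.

Energy balance with sensible and latent terms:
condense steam: −13×2260 = −29380
  condensate cools 100→T: 13×4.18×(T − 100) = 54.34(T − 100)
  original water: 2056.6(T − 39.2)
  glass cup: 134×0.84×(T − 39.2) = 112.56(T − 39.2)
2223.5 T = 29380 + 5434 + 85030 = 119844
T ≈ 53.90 °C (< 100 °C, so full condensation is consistent).

T_f ≈ 53.9 °C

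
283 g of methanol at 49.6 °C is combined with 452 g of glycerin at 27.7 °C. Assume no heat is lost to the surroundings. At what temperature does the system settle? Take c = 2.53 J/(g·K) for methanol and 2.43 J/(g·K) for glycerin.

T_f ≈ 36.3 °C

Setting the total heat transfer to zero:
283·2.53·(T − 49.6) + 452·2.43·(T − 27.7) = 0
1814.3 T = 65938
T ≈ 36.34 °C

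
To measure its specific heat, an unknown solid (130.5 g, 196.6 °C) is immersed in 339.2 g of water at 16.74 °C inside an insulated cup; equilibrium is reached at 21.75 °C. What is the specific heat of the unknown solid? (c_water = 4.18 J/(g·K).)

Taking heat into each body as positive, Σ m c ΔT = 0:
130.5×c×(21.75 − 196.6) + 339.2×4.18×(21.75 − 16.74) = 0
-22818 c = -7103.5
c = -7103.5/-22818 ≈ 0.3113 J/(g·K)

c ≈ 0.311 J/(g·K)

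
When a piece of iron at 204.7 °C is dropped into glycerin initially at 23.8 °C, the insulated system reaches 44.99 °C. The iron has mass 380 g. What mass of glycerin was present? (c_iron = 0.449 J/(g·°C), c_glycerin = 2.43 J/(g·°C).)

|Q_iron| = |Q_glycerin|:
380·0.449·(204.7 − 44.99) = m·2.43·(44.99 − 23.8)
51.49 m = 27250  ⇒  m ≈ 529.2 g

m ≈ 529 g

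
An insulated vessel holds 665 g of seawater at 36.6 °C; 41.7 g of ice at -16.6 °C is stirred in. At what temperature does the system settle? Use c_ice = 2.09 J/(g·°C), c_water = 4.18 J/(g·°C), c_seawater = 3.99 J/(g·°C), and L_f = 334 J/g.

T_f ≈ 28.9 °C

Energy balance with sensible and latent terms:
warm ice to 0 °C: 41.7·2.09·(0 − (-16.6)) = 1446.7
  melt ice: 41.7·334 = 13928
  meltwater 0→T: 41.7·4.18·T = 174.31 T
  seawater cools: 665·3.99·(T − 36.6) = 2653.4(T − 36.6)
2827.7 T = 97113 − 15375 = 81738
T ≈ 28.91 °C — above 0 °C, consistent with complete melting.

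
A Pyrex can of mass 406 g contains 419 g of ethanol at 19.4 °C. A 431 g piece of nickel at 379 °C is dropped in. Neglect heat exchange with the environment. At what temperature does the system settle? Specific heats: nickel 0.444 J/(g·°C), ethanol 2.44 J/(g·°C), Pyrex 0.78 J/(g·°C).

Energy conservation, ΣQ = 0:
431·0.444·(T − 379) + 419·2.44·(T − 19.4) + 406·0.78·(T − 19.4) = 0
191.36(T − 379) + 1022.4(T − 19.4) + 316.68(T − 19.4) = 0
1530.4 T = 98504
T ≈ 64.36 °C

T_f ≈ 64.4 °C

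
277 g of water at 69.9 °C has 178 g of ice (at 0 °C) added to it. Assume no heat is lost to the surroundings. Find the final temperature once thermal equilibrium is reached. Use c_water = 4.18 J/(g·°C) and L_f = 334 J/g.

T_f ≈ 11.3 °C

Energy conservation, ΣQ = 0:
fusion: m_ice L_f = 178×334 = 59452; meltwater 0→T: 178×4.18×T = 744.04 T; water: 1157.9(T − 69.9)
1901.9 T = 80934 − 59452 = 21482
T ≈ 11.30 °C. Since T > 0 °C, the all-ice-melts assumption holds.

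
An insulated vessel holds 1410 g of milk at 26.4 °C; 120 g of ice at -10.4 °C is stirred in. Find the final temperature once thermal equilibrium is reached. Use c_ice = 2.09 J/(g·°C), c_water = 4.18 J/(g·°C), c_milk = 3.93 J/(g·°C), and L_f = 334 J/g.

Sum of m c ΔT and latent-heat terms is zero:
ice -10.4→0 °C: 120·2.09·10.4 = 2608.3; latent heat to melt: 120·334 = 40080; warm the meltwater: 501.6 T; milk: 5541.3(T − 26.4)
6042.9 T = 146290 − 42688 = 103602
T ≈ 17.14 °C (positive, so assuming full melt was valid).

T_f ≈ 17.1 °C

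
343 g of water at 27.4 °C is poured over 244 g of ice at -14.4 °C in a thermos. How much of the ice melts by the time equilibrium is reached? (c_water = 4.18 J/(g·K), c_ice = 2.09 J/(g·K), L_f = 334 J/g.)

m_melted ≈ 95.6 g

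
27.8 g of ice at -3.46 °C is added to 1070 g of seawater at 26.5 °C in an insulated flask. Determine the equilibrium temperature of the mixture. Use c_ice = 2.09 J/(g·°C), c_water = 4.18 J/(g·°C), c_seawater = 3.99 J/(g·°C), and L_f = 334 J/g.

Energy balance with sensible and latent terms:
warm ice to 0 °C: 27.8×2.09×(0 − (-3.46)) = 201.03
  melt ice: 27.8×334 = 9285.2
  warm the meltwater: 116.2 T
  seawater: 4269.3(T − 26.5)
4385.5 T = 113136 − 9486.2 = 103650
T ≈ 23.63 °C. Since T > 0 °C, the all-ice-melts assumption holds.

T_f ≈ 23.6 °C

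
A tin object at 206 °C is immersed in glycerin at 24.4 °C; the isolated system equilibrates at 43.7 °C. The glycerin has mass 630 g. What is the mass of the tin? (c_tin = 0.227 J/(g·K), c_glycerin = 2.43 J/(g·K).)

|Q_tin| = |Q_glycerin|:
m·0.227·(206 − 43.7) = 630·2.43·(43.7 − 24.4)
36.84 m = 29546  ⇒  m ≈ 802 g

m ≈ 802 g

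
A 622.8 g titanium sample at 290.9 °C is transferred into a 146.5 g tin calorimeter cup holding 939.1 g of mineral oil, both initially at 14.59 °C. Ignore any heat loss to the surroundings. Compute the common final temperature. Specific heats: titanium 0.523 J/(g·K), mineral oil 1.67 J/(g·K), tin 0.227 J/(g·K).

Conservation of energy gives ΣQ = 0:
622.8×0.523×(T − 290.9) + 939.1×1.67×(T − 14.59) + 146.5×0.227×(T − 14.59) = 0
(325.72 + 1568.3 + 33.26) T = 325.72×290.9 + 1568.3×14.59 + 33.26×14.59
T = 118120 / 1927.3 = 61.3 °C

T_f ≈ 61.3 °C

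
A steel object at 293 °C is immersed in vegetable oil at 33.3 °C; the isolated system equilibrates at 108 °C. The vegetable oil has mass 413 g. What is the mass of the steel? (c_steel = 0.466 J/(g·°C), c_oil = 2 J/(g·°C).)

m ≈ 716 g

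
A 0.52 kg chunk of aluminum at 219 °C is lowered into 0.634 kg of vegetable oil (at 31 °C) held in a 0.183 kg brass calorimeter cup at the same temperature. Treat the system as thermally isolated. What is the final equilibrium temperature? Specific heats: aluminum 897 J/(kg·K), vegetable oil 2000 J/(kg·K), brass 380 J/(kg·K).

T_f ≈ 79.6 °C

Heat gained plus heat lost sum to zero:
0.52·897·(T − 219) + 0.634·2000·(T − 31) + 0.183·380·(T − 31) = 0
(466.44 + 1268 + 69.54) T = 466.44·219 + 1268·31 + 69.54·31
T = 143614 / 1804 = 79.6 °C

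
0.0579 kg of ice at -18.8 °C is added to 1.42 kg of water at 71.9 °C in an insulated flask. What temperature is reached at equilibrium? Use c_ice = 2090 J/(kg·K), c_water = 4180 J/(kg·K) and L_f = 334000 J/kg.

T_f ≈ 65.6 °C

Net heat exchanged in the isolated system is zero:
ice -18.8→0 °C: 0.0579×2090×18.8 = 2275
  fusion: m_ice L_f = 0.0579×334000 = 19339
  meltwater 0→T: 0.0579×4180×T = 242.02 T
  water cools: 1.42×4180×(T − 71.9) = 5935.6(T − 71.9)
6177.6 T = 426770 − 21614 = 405156
T ≈ 65.58 °C — above 0 °C, consistent with complete melting.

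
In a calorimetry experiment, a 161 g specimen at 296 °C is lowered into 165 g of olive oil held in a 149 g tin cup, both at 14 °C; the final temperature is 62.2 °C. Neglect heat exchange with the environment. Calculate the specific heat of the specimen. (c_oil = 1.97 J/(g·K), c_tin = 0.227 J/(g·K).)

Net heat exchanged in the isolated system is zero:
161·c·(62.2 − 296) + 165·1.97·(62.2 − 14) + 149·0.227·(62.2 − 14) = 0
-37642 c = -17298
c = -17298/-37642 ≈ 0.4595 J/(g·K)

c ≈ 0.46 J/(g·K)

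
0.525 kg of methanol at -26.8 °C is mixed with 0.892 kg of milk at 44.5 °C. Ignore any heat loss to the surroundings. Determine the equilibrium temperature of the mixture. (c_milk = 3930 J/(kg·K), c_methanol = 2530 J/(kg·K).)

|Q_milk| = |Q_methanol|:
0.892*3930*(44.5 − T) = 0.525*2530*(T − (-26.8))
3505.6(44.5 − T) = 1328.2(T − (-26.8))
4833.8 T = 120400  ⇒  T ≈ 24.91 °C

T_f ≈ 24.9 °C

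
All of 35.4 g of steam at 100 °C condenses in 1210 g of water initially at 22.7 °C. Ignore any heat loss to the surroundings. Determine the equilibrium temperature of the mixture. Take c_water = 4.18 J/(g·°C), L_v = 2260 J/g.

T_f ≈ 40.3 °C

Heat gained plus heat lost sum to zero:
latent heat released on condensation: 35.4·2260 = 80004; condensed water 100 °C→T: 147.97(T − 100); water warms: 1210·4.18·(T − 22.7) = 5057.8(T − 22.7)
5205.8 T = 80004 + 14797 + 114812 = 209613
T ≈ 40.27 °C (< 100 °C, so full condensation is consistent).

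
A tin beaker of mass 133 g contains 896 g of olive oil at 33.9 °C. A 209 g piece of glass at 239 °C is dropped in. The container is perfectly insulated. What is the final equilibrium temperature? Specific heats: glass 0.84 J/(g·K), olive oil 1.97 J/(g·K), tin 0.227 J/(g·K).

T_f = Σ m_i c_i T_i / Σ m_i c_i:
T_f = (175.56×239 + 1765.1×33.9 + 30.19×33.9) / (175.56 + 1765.1 + 30.19)
    = 102820 / 1970.9 ≈ 52.17 °C

T_f ≈ 52.2 °C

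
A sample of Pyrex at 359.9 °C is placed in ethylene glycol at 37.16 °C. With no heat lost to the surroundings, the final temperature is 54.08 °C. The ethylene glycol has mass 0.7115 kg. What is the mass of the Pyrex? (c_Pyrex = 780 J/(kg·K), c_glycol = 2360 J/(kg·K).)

Heat lost by the Pyrex = heat gained by the glycol:
m×780×(359.9 − 54.08) = 0.7115×2360×(54.08 − 37.16)
238540 m = 28411  ⇒  m ≈ 0.1191 kg

m ≈ 0.119 kg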